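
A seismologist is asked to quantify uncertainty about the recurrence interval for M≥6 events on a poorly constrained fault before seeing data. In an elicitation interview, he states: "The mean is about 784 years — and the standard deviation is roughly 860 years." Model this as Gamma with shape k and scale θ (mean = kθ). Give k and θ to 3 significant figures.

For Gamma(k, scale θ): mean = kθ, variance = kθ², so CV = 1/√k.
CV = SD/mean = 860/784 = 1.097, hence k = 1/CV² = 0.831.
Then θ = mean/k = 784/0.831 = 943.

k ≈ 0.831, θ ≈ 943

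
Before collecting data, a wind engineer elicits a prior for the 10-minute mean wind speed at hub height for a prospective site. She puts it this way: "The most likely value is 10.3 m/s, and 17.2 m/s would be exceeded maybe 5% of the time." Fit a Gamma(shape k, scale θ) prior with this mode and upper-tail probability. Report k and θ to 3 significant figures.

Gamma(k,θ) with k>1 has mode (k−1)θ, so θ = 10.3/(k−1).
Need P(X < 17.2) = 0.95 with θ tied to k this way. Start at k = 2, θ = 10.3: P(X<17.2) ≈ 0.497.
Too low — raise k to concentrate. Iterating converges to k ≈ 11.6.
Then θ = 10.3/(11.6−1) ≈ 0.97.

k ≈ 11.6, θ ≈ 0.97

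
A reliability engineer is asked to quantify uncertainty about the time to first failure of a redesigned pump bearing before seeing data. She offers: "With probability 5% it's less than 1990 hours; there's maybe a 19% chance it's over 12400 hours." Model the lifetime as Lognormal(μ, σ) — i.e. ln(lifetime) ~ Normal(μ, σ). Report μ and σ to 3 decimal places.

μ ≈ 8.789, σ ≈ 0.725

If T ~ Lognormal(μ,σ) then ln T ~ Normal(μ,σ), so the p-quantile of ln T is μ + z_p·σ.
ln(1990) = 7.596 and ln(12400) = 9.425; z_{0.05} = -1.645, z_{0.81} = 0.8779.
σ = (9.425 − 7.596)/(0.8779 − (-1.645)) = 0.725.
μ = 7.596 − (-1.645)·0.725 = 8.789.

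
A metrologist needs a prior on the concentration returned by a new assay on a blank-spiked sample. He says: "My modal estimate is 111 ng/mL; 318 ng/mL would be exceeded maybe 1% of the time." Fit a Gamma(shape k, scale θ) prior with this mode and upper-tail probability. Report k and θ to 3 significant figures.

k ≈ 5.11, θ ≈ 27

Gamma(k,θ) with k>1 has mode (k−1)θ, so θ = 111/(k−1).
Need P(X < 318) = 0.99 with θ tied to k this way. Start at k = 2, θ = 111: P(X<318) ≈ 0.780.
Too low — raise k to concentrate. Iterating converges to k ≈ 5.11.
Then θ = 111/(5.11−1) ≈ 27.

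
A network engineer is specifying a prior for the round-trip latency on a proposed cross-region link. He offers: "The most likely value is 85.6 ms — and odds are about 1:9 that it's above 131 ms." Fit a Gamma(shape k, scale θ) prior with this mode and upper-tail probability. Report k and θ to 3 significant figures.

Gamma(k,θ) with k>1 has mode (k−1)θ, so θ = 85.6/(k−1).
Need P(X < 131) = 0.9 with θ tied to k this way. Start at k = 2, θ = 85.6: P(X<131) ≈ 0.452.
Too low — raise k to concentrate. Iterating converges to k ≈ 11.3.
Then θ = 85.6/(11.3−1) ≈ 8.31.

k ≈ 11.3, θ ≈ 8.31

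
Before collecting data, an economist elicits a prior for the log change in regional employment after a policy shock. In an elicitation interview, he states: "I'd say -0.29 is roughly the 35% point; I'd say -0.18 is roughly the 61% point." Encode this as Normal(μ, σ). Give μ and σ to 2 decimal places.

μ = -0.23, σ = 0.17

The p-quantile of Normal(μ,σ) is μ + z_p·σ, with z_{0.35} = -0.3853 and z_{0.61} = 0.2793.
Eliminate σ: μ = (z₂·x₁ − z₁·x₂)/(z₂ − z₁) = (0.2793·-0.29 − (-0.3853)·-0.18)/0.6646 = -0.23.
Then σ = (x₂ − x₁)/(z₂ − z₁) = (-0.18 − -0.29)/0.6646 = 0.17.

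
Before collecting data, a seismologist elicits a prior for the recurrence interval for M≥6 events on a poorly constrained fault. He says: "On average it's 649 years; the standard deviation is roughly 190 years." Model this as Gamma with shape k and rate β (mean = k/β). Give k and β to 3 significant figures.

k ≈ 11.7, β ≈ 0.018

For Gamma(k, rate β): mean = k/β, variance = k/β², so CV = 1/√k.
CV = SD/mean = 190/649 = 0.2928, hence k = 1/CV² = 11.7.
Then β = k/mean = 11.7/649 = 0.018.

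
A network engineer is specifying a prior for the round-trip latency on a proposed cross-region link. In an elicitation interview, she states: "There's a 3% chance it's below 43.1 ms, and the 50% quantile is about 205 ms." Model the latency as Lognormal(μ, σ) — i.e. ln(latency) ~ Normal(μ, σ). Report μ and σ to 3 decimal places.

If T ~ Lognormal(μ,σ) then ln T ~ Normal(μ,σ), so the p-quantile of ln T is μ + z_p·σ.
ln(43.1) = 3.764 and ln(205) = 5.323; z_{0.03} = -1.881, z_{0.5} = 0.
σ = (5.323 − 3.764)/(0 − (-1.881)) = 0.829.
μ = 3.764 − (-1.881)·0.829 = 5.323.

μ ≈ 5.323, σ ≈ 0.829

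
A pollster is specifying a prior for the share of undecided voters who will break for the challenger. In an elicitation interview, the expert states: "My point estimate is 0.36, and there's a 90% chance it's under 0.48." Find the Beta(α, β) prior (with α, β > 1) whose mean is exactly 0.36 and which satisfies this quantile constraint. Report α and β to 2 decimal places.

With mean 0.36 fixed, write α = 0.36s, β = 0.64s where s = α+β.
Need P(θ < 0.48) = 0.9 under Beta(0.36s, 0.64s). Normal approximation: (q−m)/√(m(1−m)/s) ≈ z_{0.9} = 1.28, so s ≈ 0.36·0.64·(1.28)²/(0.48−0.36)² = 26.3.
At s = 26.3: P(θ<0.48) ≈ 0.897. Adjusting to match 0.9 gives s ≈ 26.90.
So α = 0.36·26.90 ≈ 9.68, β = 0.64·26.90 ≈ 17.21.

α ≈ 9.68, β ≈ 17.21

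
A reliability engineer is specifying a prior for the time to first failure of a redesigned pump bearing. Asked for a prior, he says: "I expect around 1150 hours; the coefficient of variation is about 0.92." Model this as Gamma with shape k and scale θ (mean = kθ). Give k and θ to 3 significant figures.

For Gamma(k, scale θ): mean = kθ, variance = kθ², so CV = 1/√k.
CV = 0.92, hence k = 1/CV² = 1.18.
Then θ = mean/k = 1150/1.18 = 973.

k ≈ 1.18, θ ≈ 973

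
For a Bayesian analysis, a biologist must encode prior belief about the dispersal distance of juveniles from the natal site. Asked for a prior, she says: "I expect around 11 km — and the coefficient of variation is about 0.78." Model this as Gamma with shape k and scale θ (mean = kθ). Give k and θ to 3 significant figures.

For Gamma(k, scale θ): mean = kθ, variance = kθ², so CV = 1/√k.
CV = 0.78, hence k = 1/CV² = 1.64.
Then θ = mean/k = 11/1.64 = 6.69.

k ≈ 1.64, θ ≈ 6.69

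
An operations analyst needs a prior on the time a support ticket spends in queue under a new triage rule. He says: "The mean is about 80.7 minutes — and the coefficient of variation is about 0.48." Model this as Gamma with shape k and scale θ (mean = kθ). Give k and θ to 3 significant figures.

For Gamma(k, scale θ): mean = kθ, variance = kθ², so CV = 1/√k.
CV = 0.48, hence k = 1/CV² = 4.34.
Then θ = mean/k = 80.7/4.34 = 18.6.

k ≈ 4.34, θ ≈ 18.6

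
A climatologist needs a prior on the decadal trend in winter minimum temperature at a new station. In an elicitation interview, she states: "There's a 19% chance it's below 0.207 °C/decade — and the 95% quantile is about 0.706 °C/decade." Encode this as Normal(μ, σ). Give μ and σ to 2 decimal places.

μ = 0.38, σ = 0.20

The p-quantile of Normal(μ,σ) is μ + z_p·σ, with z_{0.19} = -0.8779 and z_{0.95} = 1.645.
Eliminate σ: μ = (z₂·x₁ − z₁·x₂)/(z₂ − z₁) = (1.645·0.207 − (-0.8779)·0.706)/2.523 = 0.38.
Then σ = (x₂ − x₁)/(z₂ − z₁) = (0.706 − 0.207)/2.523 = 0.20.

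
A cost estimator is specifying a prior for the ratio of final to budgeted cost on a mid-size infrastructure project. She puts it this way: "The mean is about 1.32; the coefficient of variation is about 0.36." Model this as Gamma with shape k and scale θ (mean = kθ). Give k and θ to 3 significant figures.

k ≈ 7.72, θ ≈ 0.171

For Gamma(k, scale θ): mean = kθ, variance = kθ², so CV = 1/√k.
CV = 0.36, hence k = 1/CV² = 7.72.
Then θ = mean/k = 1.32/7.72 = 0.171.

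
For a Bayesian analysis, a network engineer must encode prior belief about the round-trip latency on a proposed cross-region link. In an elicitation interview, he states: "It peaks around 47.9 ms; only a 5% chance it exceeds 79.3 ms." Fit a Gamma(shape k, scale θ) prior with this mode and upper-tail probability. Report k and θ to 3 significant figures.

Gamma(k,θ) with k>1 has mode (k−1)θ, so θ = 47.9/(k−1).
Need P(X < 79.3) = 0.95 with θ tied to k this way. Start at k = 2, θ = 47.9: P(X<79.3) ≈ 0.493.
Too low — raise k to concentrate. Iterating converges to k ≈ 12.
Then θ = 47.9/(12−1) ≈ 4.36.

k ≈ 12, θ ≈ 4.36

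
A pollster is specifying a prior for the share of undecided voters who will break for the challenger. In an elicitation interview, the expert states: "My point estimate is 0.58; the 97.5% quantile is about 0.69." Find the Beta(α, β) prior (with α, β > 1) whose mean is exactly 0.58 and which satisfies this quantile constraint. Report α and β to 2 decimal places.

With mean 0.58 fixed, write α = 0.58s, β = 0.42s where s = α+β.
Need P(θ < 0.69) = 0.975 under Beta(0.58s, 0.42s). Normal approximation: (q−m)/√(m(1−m)/s) ≈ z_{0.975} = 1.96, so s ≈ 0.58·0.42·(1.96)²/(0.69−0.58)² = 77.3.
At s = 77.3: P(θ<0.69) ≈ 0.978. Adjusting to match 0.975 gives s ≈ 73.04.
So α = 0.58·73.04 ≈ 42.36, β = 0.42·73.04 ≈ 30.68.

α ≈ 42.36, β ≈ 30.68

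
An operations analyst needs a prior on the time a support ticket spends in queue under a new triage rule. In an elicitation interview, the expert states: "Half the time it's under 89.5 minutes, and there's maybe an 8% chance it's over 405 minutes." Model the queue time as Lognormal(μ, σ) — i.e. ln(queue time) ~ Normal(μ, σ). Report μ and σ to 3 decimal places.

μ ≈ 4.494, σ ≈ 1.074

If T ~ Lognormal(μ,σ) then ln T ~ Normal(μ,σ), so the p-quantile of ln T is μ + z_p·σ.
ln(89.5) = 4.494 and ln(405) = 6.004; z_{0.5} = 0, z_{0.92} = 1.405.
σ = (6.004 − 4.494)/(1.405 − (0)) = 1.074.
μ = 4.494 − (0)·1.074 = 4.494.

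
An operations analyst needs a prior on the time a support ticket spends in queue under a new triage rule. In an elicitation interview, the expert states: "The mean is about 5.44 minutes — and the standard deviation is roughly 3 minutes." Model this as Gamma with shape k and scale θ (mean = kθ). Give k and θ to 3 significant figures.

k ≈ 3.29, θ ≈ 1.65

For Gamma(k, scale θ): mean = kθ, variance = kθ², so CV = 1/√k.
CV = SD/mean = 3/5.44 = 0.5515, hence k = 1/CV² = 3.29.
Then θ = mean/k = 5.44/3.29 = 1.65.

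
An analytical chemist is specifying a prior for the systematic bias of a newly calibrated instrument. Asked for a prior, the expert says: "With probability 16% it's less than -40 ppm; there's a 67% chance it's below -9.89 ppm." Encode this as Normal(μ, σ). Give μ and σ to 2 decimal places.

The p-quantile of Normal(μ,σ) is μ + z_p·σ, with z_{0.16} = -0.9945 and z_{0.67} = 0.4399.
Eliminate σ: μ = (z₂·x₁ − z₁·x₂)/(z₂ − z₁) = (0.4399·-40 − (-0.9945)·-9.89)/1.434 = -19.12.
Then σ = (x₂ − x₁)/(z₂ − z₁) = (-9.89 − -40)/1.434 = 20.99.

μ = -19.12, σ = 20.99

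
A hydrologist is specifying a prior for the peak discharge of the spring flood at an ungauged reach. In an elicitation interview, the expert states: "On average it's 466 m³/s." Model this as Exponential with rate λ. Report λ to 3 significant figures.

λ ≈ 0.00215

Exponential mean = 1/λ, so λ = 1/466.0 = 0.00215.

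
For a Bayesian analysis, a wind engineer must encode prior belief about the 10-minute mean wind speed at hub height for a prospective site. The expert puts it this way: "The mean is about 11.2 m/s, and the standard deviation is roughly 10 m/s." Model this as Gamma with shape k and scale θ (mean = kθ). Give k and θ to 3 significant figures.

For Gamma(k, scale θ): mean = kθ, variance = kθ², so CV = 1/√k.
CV = SD/mean = 10/11.2 = 0.8929, hence k = 1/CV² = 1.25.
Then θ = mean/k = 11.2/1.25 = 8.93.

k ≈ 1.25, θ ≈ 8.93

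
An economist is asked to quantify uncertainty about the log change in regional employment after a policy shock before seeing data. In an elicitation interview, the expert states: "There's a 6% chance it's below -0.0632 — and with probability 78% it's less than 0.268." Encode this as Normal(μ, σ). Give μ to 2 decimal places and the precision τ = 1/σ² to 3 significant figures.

For Normal(μ,σ), the p-quantile is μ + z_p·σ. Here z_{0.06} = -1.555, z_{0.78} = 0.7722.
So -0.0632 = μ − 1.555σ and 0.268 = μ + 0.7722σ.
Subtracting: σ = (0.268 − -0.0632)/(0.7722 − (-1.555)) = 0.14.
Then μ = -0.0632 − (-1.555)·0.14 = 0.16.
Precision τ = 1/σ² = 1/0.1423² = 49.4.

μ = 0.16, τ = 49.4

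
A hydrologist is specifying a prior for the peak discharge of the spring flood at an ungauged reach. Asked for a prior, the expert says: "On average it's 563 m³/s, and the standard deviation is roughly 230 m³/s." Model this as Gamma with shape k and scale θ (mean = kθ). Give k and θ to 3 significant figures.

For Gamma(k, scale θ): mean = kθ, variance = kθ², so CV = 1/√k.
CV = SD/mean = 230/563 = 0.4085, hence k = 1/CV² = 5.99.
Then θ = mean/k = 563/5.99 = 94.

k ≈ 5.99, θ ≈ 94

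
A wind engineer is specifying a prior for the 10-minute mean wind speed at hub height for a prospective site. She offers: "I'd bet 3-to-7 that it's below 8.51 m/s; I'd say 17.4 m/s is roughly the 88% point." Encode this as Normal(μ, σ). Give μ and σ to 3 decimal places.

μ = 11.253, σ = 5.231

The p-quantile of Normal(μ,σ) is μ + z_p·σ, with z_{0.3} = -0.5244 and z_{0.88} = 1.175.
Eliminate σ: μ = (z₂·x₁ − z₁·x₂)/(z₂ − z₁) = (1.175·8.51 − (-0.5244)·17.4)/1.699 = 11.253.
Then σ = (x₂ − x₁)/(z₂ − z₁) = (17.4 − 8.51)/1.699 = 5.231.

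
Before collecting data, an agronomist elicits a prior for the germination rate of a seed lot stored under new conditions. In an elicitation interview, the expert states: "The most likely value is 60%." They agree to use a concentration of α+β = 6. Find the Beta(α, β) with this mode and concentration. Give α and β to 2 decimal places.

α = 3.40, β = 2.60

For α,β > 1 the Beta mode is (α−1)/(α+β−2). With α+β = 6, the mode is (α−1)/4.
Set (α−1)/4 = 0.6 → α = 1 + 0.6·4 = 3.40.
β = 6 − α = 2.60.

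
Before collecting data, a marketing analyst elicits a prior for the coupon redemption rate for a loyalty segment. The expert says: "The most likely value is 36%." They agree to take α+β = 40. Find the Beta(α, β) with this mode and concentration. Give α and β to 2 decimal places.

α = 14.68, β = 25.32

For α,β > 1 the Beta mode is (α−1)/(α+β−2). With α+β = 40, the mode is (α−1)/38.
Set (α−1)/38 = 0.36 → α = 1 + 0.36·38 = 14.68.
β = 40 − α = 25.32.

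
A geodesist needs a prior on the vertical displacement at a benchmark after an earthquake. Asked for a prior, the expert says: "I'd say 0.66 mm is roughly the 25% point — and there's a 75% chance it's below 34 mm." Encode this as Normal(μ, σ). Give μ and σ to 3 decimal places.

μ = 17.330, σ = 24.715

The p-quantile of Normal(μ,σ) is μ + z_p·σ, with z_{0.25} = -0.6745 and z_{0.75} = 0.6745.
Eliminate σ: μ = (z₂·x₁ − z₁·x₂)/(z₂ − z₁) = (0.6745·0.66 − (-0.6745)·34)/1.349 = 17.330.
Then σ = (x₂ − x₁)/(z₂ − z₁) = (34 − 0.66)/1.349 = 24.715.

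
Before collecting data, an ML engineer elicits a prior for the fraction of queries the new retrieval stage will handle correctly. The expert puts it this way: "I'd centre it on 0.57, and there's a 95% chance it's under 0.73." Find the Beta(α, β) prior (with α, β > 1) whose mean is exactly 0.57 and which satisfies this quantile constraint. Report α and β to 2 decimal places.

With mean 0.57 fixed, write α = 0.57s, β = 0.43s where s = α+β.
Need P(θ < 0.73) = 0.95 under Beta(0.57s, 0.43s). Normal approximation: (q−m)/√(m(1−m)/s) ≈ z_{0.95} = 1.64, so s ≈ 0.57·0.43·(1.64)²/(0.73−0.57)² = 25.9.
At s = 25.9: P(θ<0.73) ≈ 0.957. Adjusting to match 0.95 gives s ≈ 23.93.
So α = 0.57·23.93 ≈ 13.64, β = 0.43·23.93 ≈ 10.29.

α ≈ 13.64, β ≈ 10.29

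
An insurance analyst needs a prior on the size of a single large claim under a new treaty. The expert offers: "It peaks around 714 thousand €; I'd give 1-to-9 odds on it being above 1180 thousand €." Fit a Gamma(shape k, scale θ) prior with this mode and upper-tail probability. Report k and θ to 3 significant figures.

k ≈ 8.48, θ ≈ 95.5

Gamma(k,θ) with k>1 has mode (k−1)θ, so θ = 714/(k−1).
Need P(X < 1180) = 0.9 with θ tied to k this way. Start at k = 2, θ = 714: P(X<1180) ≈ 0.492.
Too low — raise k to concentrate. Iterating converges to k ≈ 8.48.
Then θ = 714/(8.48−1) ≈ 95.5.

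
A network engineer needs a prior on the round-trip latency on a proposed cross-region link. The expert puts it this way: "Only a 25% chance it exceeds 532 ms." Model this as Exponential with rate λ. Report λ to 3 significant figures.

λ ≈ 0.00261

P(T > 532.0) = e^(−λ·532.0) = 0.25, so λ = −ln(0.25)/532.0 = 0.00261.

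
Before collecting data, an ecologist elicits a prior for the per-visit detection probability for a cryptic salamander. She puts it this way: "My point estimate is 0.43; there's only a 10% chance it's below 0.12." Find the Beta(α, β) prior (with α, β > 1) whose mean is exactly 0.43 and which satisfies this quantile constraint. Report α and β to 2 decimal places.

With mean 0.43 fixed, write α = 0.43s, β = 0.57s where s = α+β.
Need P(θ < 0.12) = 0.1 under Beta(0.43s, 0.57s). Normal approximation: (q−m)/√(m(1−m)/s) ≈ z_{0.1} = -1.28, so s ≈ 0.43·0.57·(-1.28)²/(0.12−0.43)² = 4.2.
At s = 4.2: P(θ<0.12) ≈ 0.073. Adjusting to match 0.1 gives s ≈ 3.38.
So α = 0.43·3.38 ≈ 1.45, β = 0.57·3.38 ≈ 1.93.

α ≈ 1.45, β ≈ 1.93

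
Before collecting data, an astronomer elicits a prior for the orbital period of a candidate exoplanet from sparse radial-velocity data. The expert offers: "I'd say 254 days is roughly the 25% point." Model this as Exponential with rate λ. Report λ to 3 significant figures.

P(T < 254.0) = 1 − e^(−λ·254.0) = 0.25, so λ = −ln(1−0.25)/254.0 = −ln(0.75)/254.0 = 0.00113.

λ ≈ 0.00113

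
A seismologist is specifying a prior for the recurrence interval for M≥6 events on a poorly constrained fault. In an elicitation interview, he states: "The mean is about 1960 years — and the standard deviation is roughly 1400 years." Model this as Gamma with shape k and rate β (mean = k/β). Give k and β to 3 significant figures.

For Gamma(k, rate β): mean = k/β, variance = k/β², so CV = 1/√k.
CV = SD/mean = 1400/1960 = 0.7143, hence k = 1/CV² = 1.96.
Then β = k/mean = 1.96/1960 = 0.001.

k ≈ 1.96, β ≈ 0.001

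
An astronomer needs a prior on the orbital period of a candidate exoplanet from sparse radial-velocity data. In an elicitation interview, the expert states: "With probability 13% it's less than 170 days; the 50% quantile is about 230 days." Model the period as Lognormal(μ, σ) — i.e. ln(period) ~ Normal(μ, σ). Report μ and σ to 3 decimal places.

μ ≈ 5.438, σ ≈ 0.268

If T ~ Lognormal(μ,σ) then ln T ~ Normal(μ,σ), so the p-quantile of ln T is μ + z_p·σ.
ln(170) = 5.136 and ln(230) = 5.438; z_{0.13} = -1.126, z_{0.5} = 0.
σ = (5.438 − 5.136)/(0 − (-1.126)) = 0.268.
μ = 5.136 − (-1.126)·0.268 = 5.438.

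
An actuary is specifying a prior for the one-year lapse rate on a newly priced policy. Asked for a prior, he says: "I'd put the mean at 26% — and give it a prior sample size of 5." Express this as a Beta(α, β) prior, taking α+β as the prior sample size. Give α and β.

α = 1.3, β = 3.7

Under the effective-sample-size interpretation, Beta(α, β) has prior mean α/(α+β) and prior sample size α+β.
So α+β = 5 and α/(α+β) = 0.26, giving α = 0.26·5 = 1.3 and β = 5 − 1.3 = 3.7.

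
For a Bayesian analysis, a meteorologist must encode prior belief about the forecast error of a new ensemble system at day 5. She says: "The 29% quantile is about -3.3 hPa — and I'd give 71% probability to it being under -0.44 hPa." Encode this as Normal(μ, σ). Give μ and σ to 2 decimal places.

μ = -1.87, σ = 2.58

For Normal(μ,σ), the p-quantile is μ + z_p·σ. Here z_{0.29} = -0.5534, z_{0.71} = 0.5534.
So -3.3 = μ − 0.5534σ and -0.44 = μ + 0.5534σ.
Subtracting: σ = (-0.44 − -3.3)/(0.5534 − (-0.5534)) = 2.58.
Then μ = -3.3 − (-0.5534)·2.58 = -1.87.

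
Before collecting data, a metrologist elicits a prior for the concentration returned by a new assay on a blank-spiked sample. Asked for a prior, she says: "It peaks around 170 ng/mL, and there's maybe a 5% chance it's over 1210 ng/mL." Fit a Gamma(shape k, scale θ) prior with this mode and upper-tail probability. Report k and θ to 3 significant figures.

k ≈ 1.56, θ ≈ 301

Gamma(k,θ) with k>1 has mode (k−1)θ, so θ = 170/(k−1).
Need P(X < 1210) = 0.95 with θ tied to k this way. Start at k = 2, θ = 170: P(X<1210) ≈ 0.993.
Too high — lower k to spread out. Iterating converges to k ≈ 1.56.
Then θ = 170/(1.56−1) ≈ 301.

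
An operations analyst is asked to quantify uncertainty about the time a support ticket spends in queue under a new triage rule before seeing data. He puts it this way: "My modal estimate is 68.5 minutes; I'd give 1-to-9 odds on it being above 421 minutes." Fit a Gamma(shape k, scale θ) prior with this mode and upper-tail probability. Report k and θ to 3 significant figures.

k ≈ 1.51, θ ≈ 134

Gamma(k,θ) with k>1 has mode (k−1)θ, so θ = 68.5/(k−1).
Need P(X < 421) = 0.9 with θ tied to k this way. Start at k = 2, θ = 68.5: P(X<421) ≈ 0.985.
Too high — lower k to spread out. Iterating converges to k ≈ 1.51.
Then θ = 68.5/(1.51−1) ≈ 134.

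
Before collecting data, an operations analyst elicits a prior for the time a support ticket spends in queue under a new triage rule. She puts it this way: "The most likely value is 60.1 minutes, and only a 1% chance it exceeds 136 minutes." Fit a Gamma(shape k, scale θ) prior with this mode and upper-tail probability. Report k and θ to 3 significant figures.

Gamma(k,θ) with k>1 has mode (k−1)θ, so θ = 60.1/(k−1).
Need P(X < 136) = 0.99 with θ tied to k this way. Start at k = 2, θ = 60.1: P(X<136) ≈ 0.660.
Too low — raise k to concentrate. Iterating converges to k ≈ 8.19.
Then θ = 60.1/(8.19−1) ≈ 8.36.

k ≈ 8.19, θ ≈ 8.36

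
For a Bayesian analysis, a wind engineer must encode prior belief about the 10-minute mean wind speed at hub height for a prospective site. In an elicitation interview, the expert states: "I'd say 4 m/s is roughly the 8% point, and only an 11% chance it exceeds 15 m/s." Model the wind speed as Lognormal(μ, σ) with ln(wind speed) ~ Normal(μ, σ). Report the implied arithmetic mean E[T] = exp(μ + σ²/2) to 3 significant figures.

E[T] ≈ 9.19 m/s

If T ~ Lognormal(μ,σ) then ln T ~ Normal(μ,σ), so the p-quantile of ln T is μ + z_p·σ.
ln(4) = 1.386 and ln(15) = 2.708; z_{0.08} = -1.405, z_{0.89} = 1.227.
σ = (2.708 − 1.386)/(1.227 − (-1.405)) = 0.502.
μ = 1.386 − (-1.405)·0.502 = 2.092.
E[T] = exp(μ + σ²/2) = exp(2.092 + 0.1261) = 9.19 m/s.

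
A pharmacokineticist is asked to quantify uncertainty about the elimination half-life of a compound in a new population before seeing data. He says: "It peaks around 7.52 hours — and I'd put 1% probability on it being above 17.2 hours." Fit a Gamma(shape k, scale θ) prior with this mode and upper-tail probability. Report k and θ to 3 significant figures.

Gamma(k,θ) with k>1 has mode (k−1)θ, so θ = 7.52/(k−1).
Need P(X < 17.2) = 0.99 with θ tied to k this way. Start at k = 2, θ = 7.52: P(X<17.2) ≈ 0.666.
Too low — raise k to concentrate. Iterating converges to k ≈ 7.99.
Then θ = 7.52/(7.99−1) ≈ 1.08.

k ≈ 7.99, θ ≈ 1.08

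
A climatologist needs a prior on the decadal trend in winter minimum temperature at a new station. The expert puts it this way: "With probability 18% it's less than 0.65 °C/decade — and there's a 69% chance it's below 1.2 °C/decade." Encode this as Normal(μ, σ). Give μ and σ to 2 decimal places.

μ = 1.01, σ = 0.39

For Normal(μ,σ), the p-quantile is μ + z_p·σ. Here z_{0.18} = -0.9154, z_{0.69} = 0.4959.
So 0.65 = μ − 0.9154σ and 1.2 = μ + 0.4959σ.
Subtracting: σ = (1.2 − 0.65)/(0.4959 − (-0.9154)) = 0.39.
Then μ = 0.65 − (-0.9154)·0.39 = 1.01.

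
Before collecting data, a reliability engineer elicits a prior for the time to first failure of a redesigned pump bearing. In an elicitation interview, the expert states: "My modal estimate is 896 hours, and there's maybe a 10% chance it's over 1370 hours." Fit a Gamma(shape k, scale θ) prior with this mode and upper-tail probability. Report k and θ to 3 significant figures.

k ≈ 11.3, θ ≈ 86.6

Gamma(k,θ) with k>1 has mode (k−1)θ, so θ = 896/(k−1).
Need P(X < 1370) = 0.9 with θ tied to k this way. Start at k = 2, θ = 896: P(X<1370) ≈ 0.452.
Too low — raise k to concentrate. Iterating converges to k ≈ 11.3.
Then θ = 896/(11.3−1) ≈ 86.6.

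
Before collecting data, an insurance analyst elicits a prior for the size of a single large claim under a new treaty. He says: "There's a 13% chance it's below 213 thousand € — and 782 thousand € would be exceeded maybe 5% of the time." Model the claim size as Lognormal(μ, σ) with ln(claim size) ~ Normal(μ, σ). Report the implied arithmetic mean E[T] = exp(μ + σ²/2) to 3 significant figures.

If T ~ Lognormal(μ,σ) then ln T ~ Normal(μ,σ), so the p-quantile of ln T is μ + z_p·σ.
ln(213) = 5.361 and ln(782) = 6.662; z_{0.13} = -1.126, z_{0.95} = 1.645.
σ = (6.662 − 5.361)/(1.645 − (-1.126)) = 0.469.
μ = 5.361 − (-1.126)·0.469 = 5.890.
E[T] = exp(μ + σ²/2) = exp(5.890 + 0.1101) = 403 thousand €.

E[T] ≈ 403 thousand €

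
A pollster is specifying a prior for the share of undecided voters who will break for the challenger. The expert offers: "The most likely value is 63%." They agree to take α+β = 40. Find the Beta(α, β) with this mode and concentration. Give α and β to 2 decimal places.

For α,β > 1 the Beta mode is (α−1)/(α+β−2). With α+β = 40, the mode is (α−1)/38.
Set (α−1)/38 = 0.63 → α = 1 + 0.63·38 = 24.94.
β = 40 − α = 15.06.

α = 24.94, β = 15.06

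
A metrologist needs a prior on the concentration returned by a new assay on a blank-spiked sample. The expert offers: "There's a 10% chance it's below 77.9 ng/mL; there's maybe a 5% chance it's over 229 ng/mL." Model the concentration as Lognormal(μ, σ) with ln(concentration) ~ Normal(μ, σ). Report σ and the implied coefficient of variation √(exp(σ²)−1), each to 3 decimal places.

σ ≈ 0.368, CV ≈ 0.381

If T ~ Lognormal(μ,σ) then ln T ~ Normal(μ,σ), so the p-quantile of ln T is μ + z_p·σ.
ln(77.9) = 4.355 and ln(229) = 5.434; z_{0.1} = -1.282, z_{0.95} = 1.645.
σ = (5.434 − 4.355)/(1.645 − (-1.282)) = 0.368.
μ = 4.355 − (-1.282)·0.368 = 4.828.
CV = √(exp(σ²)−1) = √(exp(0.1358)−1) = 0.381.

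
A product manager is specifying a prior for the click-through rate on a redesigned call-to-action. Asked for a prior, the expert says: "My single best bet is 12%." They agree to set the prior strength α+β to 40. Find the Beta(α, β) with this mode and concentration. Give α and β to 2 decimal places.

α = 5.56, β = 34.44

For α,β > 1 the Beta mode is (α−1)/(α+β−2). With α+β = 40, the mode is (α−1)/38.
Set (α−1)/38 = 0.12 → α = 1 + 0.12·38 = 5.56.
β = 40 − α = 34.44.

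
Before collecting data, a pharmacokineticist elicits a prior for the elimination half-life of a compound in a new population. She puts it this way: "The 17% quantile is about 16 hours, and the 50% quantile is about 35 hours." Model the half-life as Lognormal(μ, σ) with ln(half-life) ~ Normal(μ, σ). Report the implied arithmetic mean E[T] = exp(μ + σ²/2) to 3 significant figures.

If T ~ Lognormal(μ,σ) then ln T ~ Normal(μ,σ), so the p-quantile of ln T is μ + z_p·σ.
ln(16) = 2.773 and ln(35) = 3.555; z_{0.17} = -0.9542, z_{0.5} = 0.
σ = (3.555 − 2.773)/(0 − (-0.9542)) = 0.820.
μ = 2.773 − (-0.9542)·0.820 = 3.555.
E[T] = exp(μ + σ²/2) = exp(3.555 + 0.3365) = 49 hours.

E[T] ≈ 49 hours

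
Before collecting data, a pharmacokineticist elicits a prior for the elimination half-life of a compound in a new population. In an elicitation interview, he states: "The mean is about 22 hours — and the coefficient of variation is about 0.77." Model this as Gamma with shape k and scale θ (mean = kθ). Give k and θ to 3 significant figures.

k ≈ 1.69, θ ≈ 13

For Gamma(k, scale θ): mean = kθ, variance = kθ², so CV = 1/√k.
CV = 0.77, hence k = 1/CV² = 1.69.
Then θ = mean/k = 22/1.69 = 13.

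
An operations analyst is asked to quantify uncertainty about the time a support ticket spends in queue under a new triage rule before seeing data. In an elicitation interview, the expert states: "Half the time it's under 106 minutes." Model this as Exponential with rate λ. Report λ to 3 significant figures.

Exponential median = ln 2 / λ, so λ = ln 2 / 106.0 = 0.00654.

λ ≈ 0.00654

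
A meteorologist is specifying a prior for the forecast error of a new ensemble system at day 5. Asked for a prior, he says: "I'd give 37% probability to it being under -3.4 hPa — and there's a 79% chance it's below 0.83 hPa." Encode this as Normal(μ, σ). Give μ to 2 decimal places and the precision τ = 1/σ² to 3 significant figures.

μ = -2.17, τ = 0.0724

The p-quantile of Normal(μ,σ) is μ + z_p·σ, with z_{0.37} = -0.3319 and z_{0.79} = 0.8064.
Eliminate σ: μ = (z₂·x₁ − z₁·x₂)/(z₂ − z₁) = (0.8064·-3.4 − (-0.3319)·0.83)/1.138 = -2.17.
Then σ = (x₂ − x₁)/(z₂ − z₁) = (0.83 − -3.4)/1.138 = 3.72.
Precision τ = 1/σ² = 1/3.716² = 0.0724.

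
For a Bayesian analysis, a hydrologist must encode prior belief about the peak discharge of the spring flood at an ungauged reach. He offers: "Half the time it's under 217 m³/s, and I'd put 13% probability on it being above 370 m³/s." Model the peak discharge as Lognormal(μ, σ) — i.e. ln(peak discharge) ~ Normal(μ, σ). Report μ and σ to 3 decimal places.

μ ≈ 5.380, σ ≈ 0.474

If T ~ Lognormal(μ,σ) then ln T ~ Normal(μ,σ), so the p-quantile of ln T is μ + z_p·σ.
ln(217) = 5.38 and ln(370) = 5.914; z_{0.5} = 0, z_{0.87} = 1.126.
σ = (5.914 − 5.38)/(1.126 − (0)) = 0.474.
μ = 5.38 − (0)·0.474 = 5.380.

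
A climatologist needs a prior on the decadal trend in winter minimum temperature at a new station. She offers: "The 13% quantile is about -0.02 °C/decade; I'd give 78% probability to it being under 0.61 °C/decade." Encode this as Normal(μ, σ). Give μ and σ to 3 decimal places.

The p-quantile of Normal(μ,σ) is μ + z_p·σ, with z_{0.13} = -1.126 and z_{0.78} = 0.7722.
Eliminate σ: μ = (z₂·x₁ − z₁·x₂)/(z₂ − z₁) = (0.7722·-0.02 − (-1.126)·0.61)/1.899 = 0.354.
Then σ = (x₂ − x₁)/(z₂ − z₁) = (0.61 − -0.02)/1.899 = 0.332.

μ = 0.354, σ = 0.332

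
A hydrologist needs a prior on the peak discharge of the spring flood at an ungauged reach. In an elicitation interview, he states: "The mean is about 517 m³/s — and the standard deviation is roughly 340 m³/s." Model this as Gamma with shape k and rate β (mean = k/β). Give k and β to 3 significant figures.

For Gamma(k, rate β): mean = k/β, variance = k/β², so CV = 1/√k.
CV = SD/mean = 340/517 = 0.6576, hence k = 1/CV² = 2.31.
Then β = k/mean = 2.31/517 = 0.00447.

k ≈ 2.31, β ≈ 0.00447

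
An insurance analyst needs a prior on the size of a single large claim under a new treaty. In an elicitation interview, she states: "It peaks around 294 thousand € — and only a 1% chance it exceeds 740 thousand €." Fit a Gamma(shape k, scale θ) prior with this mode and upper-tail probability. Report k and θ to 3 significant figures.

k ≈ 6.5, θ ≈ 53.4

Gamma(k,θ) with k>1 has mode (k−1)θ, so θ = 294/(k−1).
Need P(X < 740) = 0.99 with θ tied to k this way. Start at k = 2, θ = 294: P(X<740) ≈ 0.716.
Too low — raise k to concentrate. Iterating converges to k ≈ 6.5.
Then θ = 294/(6.5−1) ≈ 53.4.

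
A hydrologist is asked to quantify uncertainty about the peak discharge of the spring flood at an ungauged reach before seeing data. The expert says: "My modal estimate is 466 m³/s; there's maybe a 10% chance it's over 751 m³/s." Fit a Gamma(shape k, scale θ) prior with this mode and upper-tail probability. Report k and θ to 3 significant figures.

k ≈ 9.26, θ ≈ 56.4

Gamma(k,θ) with k>1 has mode (k−1)θ, so θ = 466/(k−1).
Need P(X < 751) = 0.9 with θ tied to k this way. Start at k = 2, θ = 466: P(X<751) ≈ 0.479.
Too low — raise k to concentrate. Iterating converges to k ≈ 9.26.
Then θ = 466/(9.26−1) ≈ 56.4.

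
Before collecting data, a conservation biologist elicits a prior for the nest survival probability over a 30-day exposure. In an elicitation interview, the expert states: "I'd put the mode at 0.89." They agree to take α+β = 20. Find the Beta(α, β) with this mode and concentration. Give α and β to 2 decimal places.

α = 17.02, β = 2.98

For α,β > 1 the Beta mode is (α−1)/(α+β−2). With α+β = 20, the mode is (α−1)/18.
Set (α−1)/18 = 0.89 → α = 1 + 0.89·18 = 17.02.
β = 20 − α = 2.98.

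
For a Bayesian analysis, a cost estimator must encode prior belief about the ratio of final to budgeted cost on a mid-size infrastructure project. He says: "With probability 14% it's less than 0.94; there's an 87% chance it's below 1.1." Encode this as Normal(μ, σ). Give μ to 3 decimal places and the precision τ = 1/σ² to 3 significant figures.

μ = 1.018, τ = 190

For Normal(μ,σ), the p-quantile is μ + z_p·σ. Here z_{0.14} = -1.08, z_{0.87} = 1.126.
So 0.94 = μ − 1.08σ and 1.1 = μ + 1.126σ.
Subtracting: σ = (1.1 − 0.94)/(1.126 − (-1.08)) = 0.073.
Then μ = 0.94 − (-1.08)·0.073 = 1.018.
Precision τ = 1/σ² = 1/0.07251² = 190.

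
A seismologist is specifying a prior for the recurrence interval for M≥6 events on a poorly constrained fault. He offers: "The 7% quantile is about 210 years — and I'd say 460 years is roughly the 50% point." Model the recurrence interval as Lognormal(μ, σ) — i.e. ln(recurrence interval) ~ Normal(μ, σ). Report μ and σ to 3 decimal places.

If T ~ Lognormal(μ,σ) then ln T ~ Normal(μ,σ), so the p-quantile of ln T is μ + z_p·σ.
ln(210) = 5.347 and ln(460) = 6.131; z_{0.07} = -1.476, z_{0.5} = 0.
σ = (6.131 − 5.347)/(0 − (-1.476)) = 0.531.
μ = 5.347 − (-1.476)·0.531 = 6.131.

μ ≈ 6.131, σ ≈ 0.531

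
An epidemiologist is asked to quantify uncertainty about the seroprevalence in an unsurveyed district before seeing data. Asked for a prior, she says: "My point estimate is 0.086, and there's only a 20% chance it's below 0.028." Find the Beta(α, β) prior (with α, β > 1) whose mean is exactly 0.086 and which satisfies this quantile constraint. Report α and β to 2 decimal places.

With mean 0.086 fixed, write α = 0.086s, β = 0.914s where s = α+β.
Need P(θ < 0.028) = 0.2 under Beta(0.086s, 0.914s). Normal approximation: (q−m)/√(m(1−m)/s) ≈ z_{0.2} = -0.842, so s ≈ 0.086·0.914·(-0.842)²/(0.028−0.086)² = 16.6.
At s = 16.6: P(θ<0.028) ≈ 0.189. Adjusting to match 0.2 gives s ≈ 15.67.
So α = 0.086·15.67 ≈ 1.35, β = 0.914·15.67 ≈ 14.32.

α ≈ 1.35, β ≈ 14.32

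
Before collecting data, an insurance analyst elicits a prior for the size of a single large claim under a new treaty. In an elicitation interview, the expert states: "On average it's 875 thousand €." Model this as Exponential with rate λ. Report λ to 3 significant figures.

λ ≈ 0.00114

Exponential mean = 1/λ, so λ = 1/875.0 = 0.00114.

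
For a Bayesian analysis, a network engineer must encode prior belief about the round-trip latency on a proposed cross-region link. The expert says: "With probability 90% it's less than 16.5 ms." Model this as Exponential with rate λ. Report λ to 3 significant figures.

λ ≈ 0.14

P(T < 16.5) = 1 − e^(−λ·16.5) = 0.9, so λ = −ln(1−0.9)/16.5 = −ln(0.1)/16.5 = 0.14.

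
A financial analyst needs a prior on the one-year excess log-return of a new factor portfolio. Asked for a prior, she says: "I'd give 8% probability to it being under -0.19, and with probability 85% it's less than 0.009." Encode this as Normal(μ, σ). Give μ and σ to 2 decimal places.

The p-quantile of Normal(μ,σ) is μ + z_p·σ, with z_{0.08} = -1.405 and z_{0.85} = 1.036.
Eliminate σ: μ = (z₂·x₁ − z₁·x₂)/(z₂ − z₁) = (1.036·-0.19 − (-1.405)·0.009)/2.442 = -0.08.
Then σ = (x₂ − x₁)/(z₂ − z₁) = (0.009 − -0.19)/2.442 = 0.08.

μ = -0.08, σ = 0.08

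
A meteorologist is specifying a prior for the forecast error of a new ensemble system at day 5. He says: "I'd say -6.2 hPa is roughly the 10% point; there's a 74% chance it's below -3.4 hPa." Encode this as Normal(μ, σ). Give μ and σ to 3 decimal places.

For Normal(μ,σ), the p-quantile is μ + z_p·σ. Here z_{0.1} = -1.282, z_{0.74} = 0.6433.
So -6.2 = μ − 1.282σ and -3.4 = μ + 0.6433σ.
Subtracting: σ = (-3.4 − -6.2)/(0.6433 − (-1.282)) = 1.455.
Then μ = -6.2 − (-1.282)·1.455 = -4.336.

μ = -4.336, σ = 1.455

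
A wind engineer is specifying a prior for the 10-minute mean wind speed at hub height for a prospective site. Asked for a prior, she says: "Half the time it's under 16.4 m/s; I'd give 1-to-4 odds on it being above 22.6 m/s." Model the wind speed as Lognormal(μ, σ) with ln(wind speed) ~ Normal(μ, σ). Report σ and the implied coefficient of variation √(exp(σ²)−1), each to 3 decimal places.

If T ~ Lognormal(μ,σ) then ln T ~ Normal(μ,σ), so the p-quantile of ln T is μ + z_p·σ.
ln(16.4) = 2.797 and ln(22.6) = 3.118; z_{0.5} = 0, z_{0.8} = 0.8416.
σ = (3.118 − 2.797)/(0.8416 − (0)) = 0.381.
μ = 2.797 − (0)·0.381 = 2.797.
CV = √(exp(σ²)−1) = √(exp(0.1452)−1) = 0.395.

σ ≈ 0.381, CV ≈ 0.395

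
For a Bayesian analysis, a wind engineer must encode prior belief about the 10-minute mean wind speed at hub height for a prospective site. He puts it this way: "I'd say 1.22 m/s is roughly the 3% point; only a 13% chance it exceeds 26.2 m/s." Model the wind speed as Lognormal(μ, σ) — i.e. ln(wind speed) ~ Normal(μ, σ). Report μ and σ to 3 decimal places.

If T ~ Lognormal(μ,σ) then ln T ~ Normal(μ,σ), so the p-quantile of ln T is μ + z_p·σ.
ln(1.22) = 0.1989 and ln(26.2) = 3.266; z_{0.03} = -1.881, z_{0.87} = 1.126.
σ = (3.266 − 0.1989)/(1.126 − (-1.881)) = 1.020.
μ = 0.1989 − (-1.881)·1.020 = 2.117.

μ ≈ 2.117, σ ≈ 1.020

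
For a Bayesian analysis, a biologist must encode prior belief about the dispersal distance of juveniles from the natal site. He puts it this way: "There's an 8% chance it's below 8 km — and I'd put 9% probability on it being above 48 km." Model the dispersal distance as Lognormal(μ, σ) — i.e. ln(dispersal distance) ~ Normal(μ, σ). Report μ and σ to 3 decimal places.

μ ≈ 2.996, σ ≈ 0.653

If T ~ Lognormal(μ,σ) then ln T ~ Normal(μ,σ), so the p-quantile of ln T is μ + z_p·σ.
ln(8) = 2.079 and ln(48) = 3.871; z_{0.08} = -1.405, z_{0.91} = 1.341.
σ = (3.871 − 2.079)/(1.341 − (-1.405)) = 0.653.
μ = 2.079 − (-1.405)·0.653 = 2.996.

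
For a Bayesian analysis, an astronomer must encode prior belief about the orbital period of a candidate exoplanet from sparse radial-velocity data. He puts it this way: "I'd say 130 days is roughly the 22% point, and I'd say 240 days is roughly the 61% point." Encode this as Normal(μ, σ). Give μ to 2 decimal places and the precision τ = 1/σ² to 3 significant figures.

The p-quantile of Normal(μ,σ) is μ + z_p·σ, with z_{0.22} = -0.7722 and z_{0.61} = 0.2793.
Eliminate σ: μ = (z₂·x₁ − z₁·x₂)/(z₂ − z₁) = (0.2793·130 − (-0.7722)·240)/1.052 = 210.78.
Then σ = (x₂ − x₁)/(z₂ − z₁) = (240 − 130)/1.052 = 104.61.
Precision τ = 1/σ² = 1/104.6² = 9.14e-05.

μ = 210.78, τ = 9.14e-05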